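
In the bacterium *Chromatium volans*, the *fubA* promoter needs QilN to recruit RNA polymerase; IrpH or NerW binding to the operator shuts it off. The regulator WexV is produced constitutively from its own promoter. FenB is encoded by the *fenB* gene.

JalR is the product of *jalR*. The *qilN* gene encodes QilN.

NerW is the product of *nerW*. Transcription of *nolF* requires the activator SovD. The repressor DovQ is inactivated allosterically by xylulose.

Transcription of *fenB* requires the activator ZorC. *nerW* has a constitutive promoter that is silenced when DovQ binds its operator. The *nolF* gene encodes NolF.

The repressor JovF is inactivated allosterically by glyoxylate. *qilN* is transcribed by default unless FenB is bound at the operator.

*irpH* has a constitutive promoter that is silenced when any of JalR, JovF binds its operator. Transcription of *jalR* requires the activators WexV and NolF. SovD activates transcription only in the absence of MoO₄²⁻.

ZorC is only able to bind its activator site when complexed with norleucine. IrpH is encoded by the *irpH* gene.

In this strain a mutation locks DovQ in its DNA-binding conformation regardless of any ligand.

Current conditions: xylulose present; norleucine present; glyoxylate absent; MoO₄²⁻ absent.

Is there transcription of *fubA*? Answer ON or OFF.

WexV is produced constitutively and is active.
MoO₄²⁻ is absent, so SovD is active.
No repressor is bound and SovD is active, so *nolF* is transcribed.
So NolF is produced and active.
No repressor is bound and WexV and NolF are active, so *jalR* is transcribed.
So JalR is produced and active.
Glyoxylate is absent, so JovF is active.
With repressor JalR bound, *irpH* is not transcribed.
So IrpH is not produced.
DovQ is constitutively active in this strain.
With repressor DovQ bound, *nerW* is not transcribed.
So NerW is not produced.
Norleucine is present, so ZorC is active.
No repressor is bound and ZorC is active, so *fenB* is transcribed.
So FenB is produced and active.
With repressor FenB bound, *qilN* is not transcribed.
So QilN is not produced.
Required activator QilN is absent, so *fubA* is not transcribed.

OFF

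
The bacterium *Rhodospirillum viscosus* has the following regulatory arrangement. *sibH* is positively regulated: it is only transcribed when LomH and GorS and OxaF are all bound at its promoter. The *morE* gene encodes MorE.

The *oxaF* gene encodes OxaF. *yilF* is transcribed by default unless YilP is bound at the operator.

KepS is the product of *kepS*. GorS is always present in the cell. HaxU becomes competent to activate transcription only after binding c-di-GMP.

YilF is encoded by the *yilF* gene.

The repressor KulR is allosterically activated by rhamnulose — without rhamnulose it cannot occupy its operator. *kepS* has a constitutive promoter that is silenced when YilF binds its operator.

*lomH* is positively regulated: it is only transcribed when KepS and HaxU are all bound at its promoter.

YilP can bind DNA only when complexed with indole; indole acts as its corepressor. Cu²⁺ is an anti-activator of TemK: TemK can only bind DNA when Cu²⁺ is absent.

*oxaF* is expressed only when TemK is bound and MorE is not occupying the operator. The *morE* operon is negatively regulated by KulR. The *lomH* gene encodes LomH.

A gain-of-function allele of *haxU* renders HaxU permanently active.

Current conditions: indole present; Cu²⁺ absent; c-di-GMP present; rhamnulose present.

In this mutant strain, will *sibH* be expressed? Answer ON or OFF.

ON

Indole is present, so YilP is active.
With repressor YilP bound, *yilF* is not transcribed.
So YilF is not produced.
With no repressor bound, *kepS* is transcribed.
So KepS is produced and active.
HaxU is constitutively active in this strain.
No repressor is bound and KepS and HaxU are active, so *lomH* is transcribed.
So LomH is produced and active.
GorS is produced constitutively and is active.
Cu²⁺ is absent, so TemK is active.
Rhamnulose is present, so KulR is active.
With repressor KulR bound, *morE* is not transcribed.
So MorE is not produced.
No repressor is bound and TemK is active, so *oxaF* is transcribed.
So OxaF is produced and active.
No repressor is bound and LomH and GorS and OxaF are active, so *sibH* is transcribed.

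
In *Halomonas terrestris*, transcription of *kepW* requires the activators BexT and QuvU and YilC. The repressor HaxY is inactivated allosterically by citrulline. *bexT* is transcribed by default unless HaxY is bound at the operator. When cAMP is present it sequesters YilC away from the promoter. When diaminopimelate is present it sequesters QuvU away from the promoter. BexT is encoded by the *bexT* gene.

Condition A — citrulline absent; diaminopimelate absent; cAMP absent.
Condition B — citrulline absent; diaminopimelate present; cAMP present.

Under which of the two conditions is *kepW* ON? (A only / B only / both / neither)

neither

Condition A:
Citrulline is absent, so HaxY is active.
With repressor HaxY bound, *bexT* is not transcribed.
So BexT is not produced.
Diaminopimelate is absent, so QuvU is active.
cAMP is absent, so YilC is active.
Required activator BexT is absent, so *kepW* is not transcribed.
→ *kepW* is OFF in A.
Condition B:
Citrulline is absent, so HaxY is active.
With repressor HaxY bound, *bexT* is not transcribed.
So BexT is not produced.
Diaminopimelate is present, so QuvU is inactive.
cAMP is present, so YilC is inactive.
Required activator BexT is absent, so *kepW* is not transcribed.
→ *kepW* is OFF in B.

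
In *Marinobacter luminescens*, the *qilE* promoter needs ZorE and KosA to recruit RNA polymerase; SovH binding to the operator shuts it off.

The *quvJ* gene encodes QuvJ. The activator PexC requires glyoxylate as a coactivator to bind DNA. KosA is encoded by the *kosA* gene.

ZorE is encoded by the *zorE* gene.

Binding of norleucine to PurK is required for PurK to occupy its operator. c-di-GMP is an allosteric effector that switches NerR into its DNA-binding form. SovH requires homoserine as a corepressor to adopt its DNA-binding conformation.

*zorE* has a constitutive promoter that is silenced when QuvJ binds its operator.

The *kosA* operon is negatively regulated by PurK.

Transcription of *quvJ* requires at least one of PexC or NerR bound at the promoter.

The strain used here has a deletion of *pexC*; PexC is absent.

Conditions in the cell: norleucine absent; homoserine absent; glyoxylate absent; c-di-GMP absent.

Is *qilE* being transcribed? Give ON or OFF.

PexC is non-functional in this strain, so it has no effect.
c-di-GMP is absent, so NerR is inactive.
No activator is available at the *quvJ* promoter, so *quvJ* is not transcribed.
So QuvJ is not produced.
With no repressor bound, *zorE* is transcribed.
So ZorE is produced and active.
Homoserine is absent, so SovH is inactive.
Norleucine is absent, so PurK is inactive.
With no repressor bound, *kosA* is transcribed.
So KosA is produced and active.
No repressor is bound and ZorE and KosA are active, so *qilE* is transcribed.

ON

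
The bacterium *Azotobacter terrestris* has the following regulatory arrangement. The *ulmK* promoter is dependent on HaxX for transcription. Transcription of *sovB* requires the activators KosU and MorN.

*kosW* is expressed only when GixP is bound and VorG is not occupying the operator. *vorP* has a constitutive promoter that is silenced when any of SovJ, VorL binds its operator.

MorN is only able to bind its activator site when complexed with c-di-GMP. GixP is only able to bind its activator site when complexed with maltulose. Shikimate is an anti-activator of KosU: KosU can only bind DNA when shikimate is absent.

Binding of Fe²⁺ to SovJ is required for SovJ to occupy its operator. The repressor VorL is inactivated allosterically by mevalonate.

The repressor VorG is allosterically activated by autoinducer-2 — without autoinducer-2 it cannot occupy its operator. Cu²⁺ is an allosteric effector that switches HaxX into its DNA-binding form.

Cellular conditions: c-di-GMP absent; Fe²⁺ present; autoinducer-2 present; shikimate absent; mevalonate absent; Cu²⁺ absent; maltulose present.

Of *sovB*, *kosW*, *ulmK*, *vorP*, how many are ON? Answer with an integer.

0

Shikimate is absent, so KosU is active.
c-di-GMP is absent, so MorN is inactive.
Required activator MorN is absent, so *sovB* is not transcribed.
→ *sovB* is OFF.
Maltulose is present, so GixP is active.
Autoinducer-2 is present, so VorG is active.
With repressor VorG bound, *kosW* is not transcribed.
→ *kosW* is OFF.
Cu²⁺ is absent, so HaxX is inactive.
Required activator HaxX is absent, so *ulmK* is not transcribed.
→ *ulmK* is OFF.
Fe²⁺ is present, so SovJ is active.
Mevalonate is absent, so VorL is active.
With repressor SovJ bound, *vorP* is not transcribed.
→ *vorP* is OFF.
0 of the 4 genes are transcribed.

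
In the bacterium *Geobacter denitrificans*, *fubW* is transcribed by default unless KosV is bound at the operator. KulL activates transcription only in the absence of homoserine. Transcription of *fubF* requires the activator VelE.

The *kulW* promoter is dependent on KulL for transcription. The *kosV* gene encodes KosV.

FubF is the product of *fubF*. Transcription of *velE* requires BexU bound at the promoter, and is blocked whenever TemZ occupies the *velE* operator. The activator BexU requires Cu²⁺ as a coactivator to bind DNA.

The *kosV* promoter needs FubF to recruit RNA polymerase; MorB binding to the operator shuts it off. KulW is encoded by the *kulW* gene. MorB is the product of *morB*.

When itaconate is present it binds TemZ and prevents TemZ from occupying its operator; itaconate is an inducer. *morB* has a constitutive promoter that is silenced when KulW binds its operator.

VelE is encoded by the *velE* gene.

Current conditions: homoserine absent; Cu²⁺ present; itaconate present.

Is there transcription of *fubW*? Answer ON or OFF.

OFF

Homoserine is absent, so KulL is active.
No repressor is bound and KulL is active, so *kulW* is transcribed.
So KulW is produced and active.
With repressor KulW bound, *morB* is not transcribed.
So MorB is not produced.
Itaconate is present, so TemZ is inactive.
Cu²⁺ is present, so BexU is active.
No repressor is bound and BexU is active, so *velE* is transcribed.
So VelE is produced and active.
No repressor is bound and VelE is active, so *fubF* is transcribed.
So FubF is produced and active.
No repressor is bound and FubF is active, so *kosV* is transcribed.
So KosV is produced and active.
With repressor KosV bound, *fubW* is not transcribed.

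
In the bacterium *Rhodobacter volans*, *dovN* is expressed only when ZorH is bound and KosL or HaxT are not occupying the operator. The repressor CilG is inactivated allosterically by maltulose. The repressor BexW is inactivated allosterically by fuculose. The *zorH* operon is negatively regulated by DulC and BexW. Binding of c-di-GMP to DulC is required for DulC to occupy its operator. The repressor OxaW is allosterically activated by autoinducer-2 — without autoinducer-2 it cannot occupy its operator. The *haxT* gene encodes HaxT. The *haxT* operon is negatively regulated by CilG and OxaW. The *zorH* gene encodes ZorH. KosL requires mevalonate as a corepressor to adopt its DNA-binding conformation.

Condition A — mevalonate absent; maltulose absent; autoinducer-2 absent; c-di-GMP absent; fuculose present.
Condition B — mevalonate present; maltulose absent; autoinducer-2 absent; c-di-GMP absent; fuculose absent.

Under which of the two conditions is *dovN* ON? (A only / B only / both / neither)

Condition A:
Mevalonate is absent, so KosL is inactive.
Maltulose is absent, so CilG is active.
Autoinducer-2 is absent, so OxaW is inactive.
With repressor CilG bound, *haxT* is not transcribed.
So HaxT is not produced.
c-di-GMP is absent, so DulC is inactive.
Fuculose is present, so BexW is inactive.
With no repressor bound, *zorH* is transcribed.
So ZorH is produced and active.
No repressor is bound and ZorH is active, so *dovN* is transcribed.
→ *dovN* is ON in A.
Condition B:
Mevalonate is present, so KosL is active.
Maltulose is absent, so CilG is active.
Autoinducer-2 is absent, so OxaW is inactive.
With repressor CilG bound, *haxT* is not transcribed.
So HaxT is not produced.
c-di-GMP is absent, so DulC is inactive.
Fuculose is absent, so BexW is active.
With repressor BexW bound, *zorH* is not transcribed.
So ZorH is not produced.
With repressor KosL bound, *dovN* is not transcribed.
→ *dovN* is OFF in B.

A only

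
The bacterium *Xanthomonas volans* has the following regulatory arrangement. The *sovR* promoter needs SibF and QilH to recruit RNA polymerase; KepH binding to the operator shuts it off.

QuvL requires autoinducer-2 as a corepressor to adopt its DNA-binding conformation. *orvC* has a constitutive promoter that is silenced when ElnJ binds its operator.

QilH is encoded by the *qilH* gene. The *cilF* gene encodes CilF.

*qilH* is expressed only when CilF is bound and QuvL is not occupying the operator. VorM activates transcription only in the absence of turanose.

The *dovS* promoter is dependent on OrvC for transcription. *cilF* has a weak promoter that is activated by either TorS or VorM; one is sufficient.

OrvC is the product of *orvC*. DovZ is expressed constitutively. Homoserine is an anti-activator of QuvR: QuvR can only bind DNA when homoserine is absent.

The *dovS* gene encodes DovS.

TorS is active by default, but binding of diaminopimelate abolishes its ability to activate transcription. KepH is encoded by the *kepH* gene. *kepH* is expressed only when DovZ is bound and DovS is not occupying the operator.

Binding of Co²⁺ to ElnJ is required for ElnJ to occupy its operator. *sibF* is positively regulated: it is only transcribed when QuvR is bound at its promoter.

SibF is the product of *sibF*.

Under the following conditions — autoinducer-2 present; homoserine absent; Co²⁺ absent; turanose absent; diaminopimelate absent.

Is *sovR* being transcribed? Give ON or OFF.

Homoserine is absent, so QuvR is active.
No repressor is bound and QuvR is active, so *sibF* is transcribed.
So SibF is produced and active.
Diaminopimelate is absent, so TorS is active.
Turanose is absent, so VorM is active.
Activator TorS is present, so *cilF* is transcribed.
So CilF is produced and active.
Autoinducer-2 is present, so QuvL is active.
With repressor QuvL bound, *qilH* is not transcribed.
So QilH is not produced.
Co²⁺ is absent, so ElnJ is inactive.
With no repressor bound, *orvC* is transcribed.
So OrvC is produced and active.
No repressor is bound and OrvC is active, so *dovS* is transcribed.
So DovS is produced and active.
DovZ is produced constitutively and is active.
With repressor DovS bound, *kepH* is not transcribed.
So KepH is not produced.
Required activator QilH is absent, so *sovR* is not transcribed.

OFF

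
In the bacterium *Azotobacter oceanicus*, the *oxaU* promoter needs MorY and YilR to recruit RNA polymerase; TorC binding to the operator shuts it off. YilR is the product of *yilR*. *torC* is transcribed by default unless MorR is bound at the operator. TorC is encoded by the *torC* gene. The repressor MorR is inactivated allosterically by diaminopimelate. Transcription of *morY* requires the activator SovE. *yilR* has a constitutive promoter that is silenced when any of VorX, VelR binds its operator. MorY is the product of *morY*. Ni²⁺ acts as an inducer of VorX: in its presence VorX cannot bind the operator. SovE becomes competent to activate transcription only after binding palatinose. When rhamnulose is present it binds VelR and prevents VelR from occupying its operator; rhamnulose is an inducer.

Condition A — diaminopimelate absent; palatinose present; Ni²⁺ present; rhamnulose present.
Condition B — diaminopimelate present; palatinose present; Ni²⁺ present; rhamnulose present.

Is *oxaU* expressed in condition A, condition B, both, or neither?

A only

Condition A:
Diaminopimelate is absent, so MorR is active.
With repressor MorR bound, *torC* is not transcribed.
So TorC is not produced.
Palatinose is present, so SovE is active.
No repressor is bound and SovE is active, so *morY* is transcribed.
So MorY is produced and active.
Ni²⁺ is present, so VorX is inactive.
Rhamnulose is present, so VelR is inactive.
With no repressor bound, *yilR* is transcribed.
So YilR is produced and active.
No repressor is bound and MorY and YilR are active, so *oxaU* is transcribed.
→ *oxaU* is ON in A.
Condition B:
Diaminopimelate is present, so MorR is inactive.
With no repressor bound, *torC* is transcribed.
So TorC is produced and active.
Palatinose is present, so SovE is active.
No repressor is bound and SovE is active, so *morY* is transcribed.
So MorY is produced and active.
Ni²⁺ is present, so VorX is inactive.
Rhamnulose is present, so VelR is inactive.
With no repressor bound, *yilR* is transcribed.
So YilR is produced and active.
With repressor TorC bound, *oxaU* is not transcribed.
→ *oxaU* is OFF in B.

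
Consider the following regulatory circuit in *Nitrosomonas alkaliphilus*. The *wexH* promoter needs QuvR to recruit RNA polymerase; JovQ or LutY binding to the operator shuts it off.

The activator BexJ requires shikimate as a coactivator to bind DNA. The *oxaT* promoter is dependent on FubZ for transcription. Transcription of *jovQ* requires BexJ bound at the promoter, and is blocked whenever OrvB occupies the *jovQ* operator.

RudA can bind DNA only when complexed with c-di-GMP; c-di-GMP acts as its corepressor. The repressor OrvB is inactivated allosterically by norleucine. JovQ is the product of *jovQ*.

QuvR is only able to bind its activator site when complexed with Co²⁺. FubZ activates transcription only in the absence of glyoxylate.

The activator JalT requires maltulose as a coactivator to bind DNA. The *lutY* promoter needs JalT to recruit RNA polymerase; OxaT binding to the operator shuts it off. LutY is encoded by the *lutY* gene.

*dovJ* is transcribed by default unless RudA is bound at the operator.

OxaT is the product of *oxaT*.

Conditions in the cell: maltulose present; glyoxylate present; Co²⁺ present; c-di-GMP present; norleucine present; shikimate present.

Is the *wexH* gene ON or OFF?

OFF

Shikimate is present, so BexJ is active.
Norleucine is present, so OrvB is inactive.
No repressor is bound and BexJ is active, so *jovQ* is transcribed.
So JovQ is produced and active.
Co²⁺ is present, so QuvR is active.
Maltulose is present, so JalT is active.
Glyoxylate is present, so FubZ is inactive.
Required activator FubZ is absent, so *oxaT* is not transcribed.
So OxaT is not produced.
No repressor is bound and JalT is active, so *lutY* is transcribed.
So LutY is produced and active.
With repressor JovQ bound, *wexH* is not transcribed.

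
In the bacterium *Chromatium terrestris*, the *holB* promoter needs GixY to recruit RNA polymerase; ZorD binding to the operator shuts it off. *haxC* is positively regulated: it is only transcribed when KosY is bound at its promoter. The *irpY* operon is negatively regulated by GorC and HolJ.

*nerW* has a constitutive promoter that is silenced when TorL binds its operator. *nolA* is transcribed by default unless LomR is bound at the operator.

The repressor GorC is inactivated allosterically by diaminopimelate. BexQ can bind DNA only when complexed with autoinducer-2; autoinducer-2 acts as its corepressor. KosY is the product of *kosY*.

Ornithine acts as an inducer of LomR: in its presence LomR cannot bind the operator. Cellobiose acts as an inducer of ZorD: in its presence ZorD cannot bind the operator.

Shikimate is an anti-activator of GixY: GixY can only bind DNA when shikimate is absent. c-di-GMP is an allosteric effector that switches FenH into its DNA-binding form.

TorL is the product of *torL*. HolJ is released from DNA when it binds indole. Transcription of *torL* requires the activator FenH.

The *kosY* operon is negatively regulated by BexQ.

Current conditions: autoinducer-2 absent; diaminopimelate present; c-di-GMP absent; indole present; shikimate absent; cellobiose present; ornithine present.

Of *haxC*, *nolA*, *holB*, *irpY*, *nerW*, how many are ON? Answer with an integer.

Autoinducer-2 is absent, so BexQ is inactive.
With no repressor bound, *kosY* is transcribed.
So KosY is produced and active.
No repressor is bound and KosY is active, so *haxC* is transcribed.
→ *haxC* is ON.
Ornithine is present, so LomR is inactive.
With no repressor bound, *nolA* is transcribed.
→ *nolA* is ON.
Cellobiose is present, so ZorD is inactive.
Shikimate is absent, so GixY is active.
No repressor is bound and GixY is active, so *holB* is transcribed.
→ *holB* is ON.
Diaminopimelate is present, so GorC is inactive.
Indole is present, so HolJ is inactive.
With no repressor bound, *irpY* is transcribed.
→ *irpY* is ON.
c-di-GMP is absent, so FenH is inactive.
Required activator FenH is absent, so *torL* is not transcribed.
So TorL is not produced.
With no repressor bound, *nerW* is transcribed.
→ *nerW* is ON.
5 of the 5 genes are transcribed.

5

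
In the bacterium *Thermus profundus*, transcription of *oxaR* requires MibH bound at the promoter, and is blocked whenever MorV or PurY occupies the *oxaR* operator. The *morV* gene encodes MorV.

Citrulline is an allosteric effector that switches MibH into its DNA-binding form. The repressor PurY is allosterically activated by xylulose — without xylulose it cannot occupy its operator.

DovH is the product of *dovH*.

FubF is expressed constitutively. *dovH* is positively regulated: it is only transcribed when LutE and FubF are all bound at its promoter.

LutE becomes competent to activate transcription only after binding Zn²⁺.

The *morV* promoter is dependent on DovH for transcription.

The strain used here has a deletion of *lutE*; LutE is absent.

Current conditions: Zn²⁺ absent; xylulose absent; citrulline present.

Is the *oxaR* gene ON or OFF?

LutE is non-functional in this strain, so it has no effect.
FubF is produced constitutively and is active.
Required activator LutE is absent, so *dovH* is not transcribed.
So DovH is not produced.
Required activator DovH is absent, so *morV* is not transcribed.
So MorV is not produced.
Citrulline is present, so MibH is active.
Xylulose is absent, so PurY is inactive.
No repressor is bound and MibH is active, so *oxaR* is transcribed.

ON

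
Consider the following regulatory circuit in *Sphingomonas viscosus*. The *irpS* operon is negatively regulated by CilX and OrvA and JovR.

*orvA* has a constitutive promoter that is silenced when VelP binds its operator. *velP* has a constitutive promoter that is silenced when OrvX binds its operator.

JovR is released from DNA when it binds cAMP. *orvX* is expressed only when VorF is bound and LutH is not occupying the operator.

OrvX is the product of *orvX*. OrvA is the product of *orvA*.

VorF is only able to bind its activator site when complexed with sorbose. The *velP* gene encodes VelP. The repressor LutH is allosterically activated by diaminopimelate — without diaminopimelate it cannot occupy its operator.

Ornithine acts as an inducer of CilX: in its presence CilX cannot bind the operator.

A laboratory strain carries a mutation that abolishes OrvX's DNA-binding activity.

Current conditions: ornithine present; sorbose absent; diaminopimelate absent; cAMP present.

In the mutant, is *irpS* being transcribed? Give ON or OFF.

ON

Ornithine is present, so CilX is inactive.
OrvX is non-functional in this strain, so it has no effect.
With no repressor bound, *velP* is transcribed.
So VelP is produced and active.
With repressor VelP bound, *orvA* is not transcribed.
So OrvA is not produced.
cAMP is present, so JovR is inactive.
With no repressor bound, *irpS* is transcribed.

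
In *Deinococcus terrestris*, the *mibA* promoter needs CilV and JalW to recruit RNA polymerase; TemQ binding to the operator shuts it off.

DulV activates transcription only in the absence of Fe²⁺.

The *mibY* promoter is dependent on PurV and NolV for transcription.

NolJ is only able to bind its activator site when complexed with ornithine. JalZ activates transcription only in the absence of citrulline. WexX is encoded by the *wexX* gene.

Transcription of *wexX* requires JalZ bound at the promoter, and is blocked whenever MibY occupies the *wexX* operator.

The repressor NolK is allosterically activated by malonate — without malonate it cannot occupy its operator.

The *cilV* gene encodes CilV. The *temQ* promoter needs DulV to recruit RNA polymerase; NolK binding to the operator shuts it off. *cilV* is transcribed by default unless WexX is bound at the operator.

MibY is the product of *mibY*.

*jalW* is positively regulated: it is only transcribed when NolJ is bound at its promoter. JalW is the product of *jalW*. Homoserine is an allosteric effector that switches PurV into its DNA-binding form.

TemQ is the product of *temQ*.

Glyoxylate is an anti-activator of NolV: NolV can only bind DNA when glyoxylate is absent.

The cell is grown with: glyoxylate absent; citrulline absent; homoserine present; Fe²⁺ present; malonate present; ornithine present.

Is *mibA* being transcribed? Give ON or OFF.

Homoserine is present, so PurV is active.
Glyoxylate is absent, so NolV is active.
No repressor is bound and PurV and NolV are active, so *mibY* is transcribed.
So MibY is produced and active.
Citrulline is absent, so JalZ is active.
With repressor MibY bound, *wexX* is not transcribed.
So WexX is not produced.
With no repressor bound, *cilV* is transcribed.
So CilV is produced and active.
Malonate is present, so NolK is active.
Fe²⁺ is present, so DulV is inactive.
With repressor NolK bound, *temQ* is not transcribed.
So TemQ is not produced.
Ornithine is present, so NolJ is active.
No repressor is bound and NolJ is active, so *jalW* is transcribed.
So JalW is produced and active.
No repressor is bound and CilV and JalW are active, so *mibA* is transcribed.

ON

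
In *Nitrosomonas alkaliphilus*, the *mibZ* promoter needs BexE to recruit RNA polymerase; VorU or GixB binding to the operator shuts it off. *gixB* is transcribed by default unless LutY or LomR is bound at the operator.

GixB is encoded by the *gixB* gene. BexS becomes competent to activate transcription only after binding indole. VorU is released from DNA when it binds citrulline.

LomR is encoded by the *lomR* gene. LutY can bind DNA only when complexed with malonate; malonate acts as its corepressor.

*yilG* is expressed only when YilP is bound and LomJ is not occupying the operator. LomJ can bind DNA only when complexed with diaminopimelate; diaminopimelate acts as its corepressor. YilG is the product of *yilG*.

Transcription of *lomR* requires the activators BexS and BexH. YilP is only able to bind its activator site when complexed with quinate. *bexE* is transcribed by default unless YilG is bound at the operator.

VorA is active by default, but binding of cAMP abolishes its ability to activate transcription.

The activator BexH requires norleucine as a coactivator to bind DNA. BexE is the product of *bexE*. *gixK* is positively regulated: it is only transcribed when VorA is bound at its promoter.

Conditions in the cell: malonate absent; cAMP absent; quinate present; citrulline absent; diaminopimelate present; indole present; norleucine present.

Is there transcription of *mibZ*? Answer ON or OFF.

Quinate is present, so YilP is active.
Diaminopimelate is present, so LomJ is active.
With repressor LomJ bound, *yilG* is not transcribed.
So YilG is not produced.
With no repressor bound, *bexE* is transcribed.
So BexE is produced and active.
Citrulline is absent, so VorU is active.
Malonate is absent, so LutY is inactive.
Indole is present, so BexS is active.
Norleucine is present, so BexH is active.
No repressor is bound and BexS and BexH are active, so *lomR* is transcribed.
So LomR is produced and active.
With repressor LomR bound, *gixB* is not transcribed.
So GixB is not produced.
With repressor VorU bound, *mibZ* is not transcribed.

OFF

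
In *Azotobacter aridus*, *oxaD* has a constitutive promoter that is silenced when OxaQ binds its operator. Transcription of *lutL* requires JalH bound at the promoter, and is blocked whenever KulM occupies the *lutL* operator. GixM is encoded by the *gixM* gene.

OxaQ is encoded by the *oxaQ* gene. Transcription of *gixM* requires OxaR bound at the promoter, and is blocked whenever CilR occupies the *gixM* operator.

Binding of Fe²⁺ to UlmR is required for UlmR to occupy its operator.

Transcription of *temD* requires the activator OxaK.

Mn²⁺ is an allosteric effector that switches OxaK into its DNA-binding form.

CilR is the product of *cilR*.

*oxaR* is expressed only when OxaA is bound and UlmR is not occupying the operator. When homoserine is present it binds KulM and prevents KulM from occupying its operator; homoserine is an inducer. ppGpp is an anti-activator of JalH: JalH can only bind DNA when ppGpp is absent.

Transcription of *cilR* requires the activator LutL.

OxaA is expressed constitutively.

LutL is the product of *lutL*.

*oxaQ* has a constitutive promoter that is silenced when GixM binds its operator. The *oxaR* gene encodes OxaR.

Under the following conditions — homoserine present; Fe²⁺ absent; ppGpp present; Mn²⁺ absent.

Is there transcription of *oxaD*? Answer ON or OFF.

ppGpp is present, so JalH is inactive.
Homoserine is present, so KulM is inactive.
Required activator JalH is absent, so *lutL* is not transcribed.
So LutL is not produced.
Required activator LutL is absent, so *cilR* is not transcribed.
So CilR is not produced.
Fe²⁺ is absent, so UlmR is inactive.
OxaA is produced constitutively and is active.
No repressor is bound and OxaA is active, so *oxaR* is transcribed.
So OxaR is produced and active.
No repressor is bound and OxaR is active, so *gixM* is transcribed.
So GixM is produced and active.
With repressor GixM bound, *oxaQ* is not transcribed.
So OxaQ is not produced.
With no repressor bound, *oxaD* is transcribed.

ON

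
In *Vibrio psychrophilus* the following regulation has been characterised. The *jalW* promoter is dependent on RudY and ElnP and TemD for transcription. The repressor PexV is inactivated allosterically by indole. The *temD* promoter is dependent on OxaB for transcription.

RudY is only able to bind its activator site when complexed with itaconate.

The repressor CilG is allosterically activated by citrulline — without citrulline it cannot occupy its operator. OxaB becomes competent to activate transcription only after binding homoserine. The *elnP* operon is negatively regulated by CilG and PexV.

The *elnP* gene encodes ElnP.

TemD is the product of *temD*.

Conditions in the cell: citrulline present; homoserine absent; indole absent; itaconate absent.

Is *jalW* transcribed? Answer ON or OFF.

Itaconate is absent, so RudY is inactive.
Citrulline is present, so CilG is active.
Indole is absent, so PexV is active.
With repressor CilG bound, *elnP* is not transcribed.
So ElnP is not produced.
Homoserine is absent, so OxaB is inactive.
Required activator OxaB is absent, so *temD* is not transcribed.
So TemD is not produced.
Required activator RudY is absent, so *jalW* is not transcribed.

OFF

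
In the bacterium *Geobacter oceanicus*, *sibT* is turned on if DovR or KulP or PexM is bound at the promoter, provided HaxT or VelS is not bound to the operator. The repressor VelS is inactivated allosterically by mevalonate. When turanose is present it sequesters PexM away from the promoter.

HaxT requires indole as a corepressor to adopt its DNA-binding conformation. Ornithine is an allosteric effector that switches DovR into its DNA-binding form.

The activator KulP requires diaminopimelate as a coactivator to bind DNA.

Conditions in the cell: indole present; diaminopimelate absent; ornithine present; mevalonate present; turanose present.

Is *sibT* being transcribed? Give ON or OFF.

OFF

Ornithine is present, so DovR is active.
Indole is present, so HaxT is active.
Diaminopimelate is absent, so KulP is inactive.
Mevalonate is present, so VelS is inactive.
Turanose is present, so PexM is inactive.
With repressor HaxT bound, *sibT* is not transcribed.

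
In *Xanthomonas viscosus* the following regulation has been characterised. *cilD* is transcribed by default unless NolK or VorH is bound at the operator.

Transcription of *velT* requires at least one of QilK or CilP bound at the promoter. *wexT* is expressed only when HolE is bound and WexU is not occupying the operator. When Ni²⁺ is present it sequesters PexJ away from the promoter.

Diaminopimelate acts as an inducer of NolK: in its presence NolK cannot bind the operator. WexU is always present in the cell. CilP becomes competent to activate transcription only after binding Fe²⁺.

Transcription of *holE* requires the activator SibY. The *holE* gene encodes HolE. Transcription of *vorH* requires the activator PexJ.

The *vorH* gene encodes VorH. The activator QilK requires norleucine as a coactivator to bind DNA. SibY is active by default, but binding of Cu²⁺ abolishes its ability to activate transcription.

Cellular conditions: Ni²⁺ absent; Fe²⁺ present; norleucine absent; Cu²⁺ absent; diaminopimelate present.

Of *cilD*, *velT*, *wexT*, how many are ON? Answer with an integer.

Diaminopimelate is present, so NolK is inactive.
Ni²⁺ is absent, so PexJ is active.
No repressor is bound and PexJ is active, so *vorH* is transcribed.
So VorH is produced and active.
With repressor VorH bound, *cilD* is not transcribed.
→ *cilD* is OFF.
Norleucine is absent, so QilK is inactive.
Fe²⁺ is present, so CilP is active.
Activator CilP is present, so *velT* is transcribed.
→ *velT* is ON.
Cu²⁺ is absent, so SibY is active.
No repressor is bound and SibY is active, so *holE* is transcribed.
So HolE is produced and active.
WexU is produced constitutively and is active.
With repressor WexU bound, *wexT* is not transcribed.
→ *wexT* is OFF.
1 of the 3 genes is transcribed.

1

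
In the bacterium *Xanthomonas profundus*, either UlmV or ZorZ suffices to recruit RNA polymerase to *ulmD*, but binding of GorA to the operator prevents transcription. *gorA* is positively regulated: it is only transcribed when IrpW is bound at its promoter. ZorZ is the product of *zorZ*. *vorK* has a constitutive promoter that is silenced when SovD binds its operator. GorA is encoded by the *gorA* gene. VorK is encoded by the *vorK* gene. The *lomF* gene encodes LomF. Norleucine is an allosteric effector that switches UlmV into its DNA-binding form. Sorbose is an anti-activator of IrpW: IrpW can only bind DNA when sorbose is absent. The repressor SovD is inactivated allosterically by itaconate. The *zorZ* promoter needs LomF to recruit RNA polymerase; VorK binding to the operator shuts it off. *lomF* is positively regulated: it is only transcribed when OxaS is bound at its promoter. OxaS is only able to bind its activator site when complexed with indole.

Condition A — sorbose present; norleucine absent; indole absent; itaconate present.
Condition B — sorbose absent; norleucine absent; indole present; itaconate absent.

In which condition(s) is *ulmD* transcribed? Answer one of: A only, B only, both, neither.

neither

Condition A:
Sorbose is present, so IrpW is inactive.
Required activator IrpW is absent, so *gorA* is not transcribed.
So GorA is not produced.
Norleucine is absent, so UlmV is inactive.
Indole is absent, so OxaS is inactive.
Required activator OxaS is absent, so *lomF* is not transcribed.
So LomF is not produced.
Itaconate is present, so SovD is inactive.
With no repressor bound, *vorK* is transcribed.
So VorK is produced and active.
With repressor VorK bound, *zorZ* is not transcribed.
So ZorZ is not produced.
No activator is available at the *ulmD* promoter, so *ulmD* is not transcribed.
→ *ulmD* is OFF in A.
Condition B:
Sorbose is absent, so IrpW is active.
No repressor is bound and IrpW is active, so *gorA* is transcribed.
So GorA is produced and active.
Norleucine is absent, so UlmV is inactive.
Indole is present, so OxaS is active.
No repressor is bound and OxaS is active, so *lomF* is transcribed.
So LomF is produced and active.
Itaconate is absent, so SovD is active.
With repressor SovD bound, *vorK* is not transcribed.
So VorK is not produced.
No repressor is bound and LomF is active, so *zorZ* is transcribed.
So ZorZ is produced and active.
With repressor GorA bound, *ulmD* is not transcribed.
→ *ulmD* is OFF in B.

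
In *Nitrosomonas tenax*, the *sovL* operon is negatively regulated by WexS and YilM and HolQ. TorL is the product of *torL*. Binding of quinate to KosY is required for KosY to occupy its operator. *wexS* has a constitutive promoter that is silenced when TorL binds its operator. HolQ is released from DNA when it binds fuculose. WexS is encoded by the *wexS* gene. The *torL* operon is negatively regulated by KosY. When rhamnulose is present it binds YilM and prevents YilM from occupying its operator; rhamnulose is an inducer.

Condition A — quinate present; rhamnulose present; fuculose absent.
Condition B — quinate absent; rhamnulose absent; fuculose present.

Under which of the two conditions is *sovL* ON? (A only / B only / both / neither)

Condition A:
Quinate is present, so KosY is active.
With repressor KosY bound, *torL* is not transcribed.
So TorL is not produced.
With no repressor bound, *wexS* is transcribed.
So WexS is produced and active.
Rhamnulose is present, so YilM is inactive.
Fuculose is absent, so HolQ is active.
With repressor WexS bound, *sovL* is not transcribed.
→ *sovL* is OFF in A.
Condition B:
Quinate is absent, so KosY is inactive.
With no repressor bound, *torL* is transcribed.
So TorL is produced and active.
With repressor TorL bound, *wexS* is not transcribed.
So WexS is not produced.
Rhamnulose is absent, so YilM is active.
Fuculose is present, so HolQ is inactive.
With repressor YilM bound, *sovL* is not transcribed.
→ *sovL* is OFF in B.

neither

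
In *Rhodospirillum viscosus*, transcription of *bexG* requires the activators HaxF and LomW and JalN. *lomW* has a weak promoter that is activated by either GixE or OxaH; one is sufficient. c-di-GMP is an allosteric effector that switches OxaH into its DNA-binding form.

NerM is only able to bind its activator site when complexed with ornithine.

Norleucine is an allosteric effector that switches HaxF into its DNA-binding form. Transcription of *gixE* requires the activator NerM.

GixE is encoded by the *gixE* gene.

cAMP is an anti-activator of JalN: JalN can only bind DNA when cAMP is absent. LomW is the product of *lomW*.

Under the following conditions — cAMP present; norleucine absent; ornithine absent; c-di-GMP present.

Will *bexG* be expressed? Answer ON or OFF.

Norleucine is absent, so HaxF is inactive.
Ornithine is absent, so NerM is inactive.
Required activator NerM is absent, so *gixE* is not transcribed.
So GixE is not produced.
c-di-GMP is present, so OxaH is active.
Activator OxaH is present, so *lomW* is transcribed.
So LomW is produced and active.
cAMP is present, so JalN is inactive.
Required activator HaxF is absent, so *bexG* is not transcribed.

OFF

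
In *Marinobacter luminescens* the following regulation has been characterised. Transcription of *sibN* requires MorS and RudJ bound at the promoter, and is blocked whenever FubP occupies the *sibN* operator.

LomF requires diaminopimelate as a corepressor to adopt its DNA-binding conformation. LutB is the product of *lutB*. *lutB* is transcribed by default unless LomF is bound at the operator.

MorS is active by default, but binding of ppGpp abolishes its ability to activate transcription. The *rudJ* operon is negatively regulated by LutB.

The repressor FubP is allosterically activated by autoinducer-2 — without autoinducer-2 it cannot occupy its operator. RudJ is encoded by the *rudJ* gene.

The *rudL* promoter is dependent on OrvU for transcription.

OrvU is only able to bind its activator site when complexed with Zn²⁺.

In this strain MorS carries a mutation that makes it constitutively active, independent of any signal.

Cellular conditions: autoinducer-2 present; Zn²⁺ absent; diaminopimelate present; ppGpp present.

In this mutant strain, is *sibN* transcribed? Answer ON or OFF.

OFF

MorS is constitutively active in this strain.
Diaminopimelate is present, so LomF is active.
With repressor LomF bound, *lutB* is not transcribed.
So LutB is not produced.
With no repressor bound, *rudJ* is transcribed.
So RudJ is produced and active.
Autoinducer-2 is present, so FubP is active.
With repressor FubP bound, *sibN* is not transcribed.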